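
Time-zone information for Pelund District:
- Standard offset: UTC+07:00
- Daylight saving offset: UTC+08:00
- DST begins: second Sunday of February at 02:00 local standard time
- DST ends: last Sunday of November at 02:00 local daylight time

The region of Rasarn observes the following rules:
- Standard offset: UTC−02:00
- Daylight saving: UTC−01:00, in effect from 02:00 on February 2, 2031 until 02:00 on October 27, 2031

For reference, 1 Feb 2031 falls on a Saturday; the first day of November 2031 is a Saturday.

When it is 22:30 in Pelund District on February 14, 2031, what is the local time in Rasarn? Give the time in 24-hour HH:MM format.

1 February 2031 is a Saturday, so the first Sunday is February 2 and the second is February 9.
1 November 2031 is a Saturday, so Sundays fall on 2, 9, 16, 23, 30; the last is November 30.
February 14, 2031 falls between 9 February and 30 November, so daylight saving is in effect and Pelund District is at UTC+08:00.
22:30 Pelund District − 8h = 14:30 UTC.
At the standard offset (UTC−02:00), 14:30 UTC − 2h = 12:30 Rasarn standard time.
The standard-time date in Rasarn, February 14, 2031, lies within the daylight-saving period (2 February – 27 October), so Rasarn is on daylight time, UTC−01:00.
14:30 UTC − 1h = 13:30 Rasarn.

13:30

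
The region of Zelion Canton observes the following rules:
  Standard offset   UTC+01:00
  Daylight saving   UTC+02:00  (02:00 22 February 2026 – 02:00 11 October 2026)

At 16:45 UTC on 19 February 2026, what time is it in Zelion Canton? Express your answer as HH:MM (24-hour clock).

17:45

At the standard offset (UTC+01:00), 16:45 UTC + 1h = 17:45 Zelion Canton standard time.
The standard-time date in Zelion Canton, 19 February 2026, is outside the daylight-saving period (22 February – 11 October), so Zelion Canton is on standard time, UTC+01:00.
16:45 UTC + 1h = 17:45 local.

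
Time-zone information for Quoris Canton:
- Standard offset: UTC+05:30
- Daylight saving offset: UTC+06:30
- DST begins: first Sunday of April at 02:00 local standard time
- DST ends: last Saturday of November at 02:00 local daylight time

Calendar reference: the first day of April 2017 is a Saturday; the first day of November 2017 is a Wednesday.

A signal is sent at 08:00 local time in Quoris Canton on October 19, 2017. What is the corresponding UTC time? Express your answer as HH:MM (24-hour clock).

01:30

1 April 2017 is a Saturday, so the first Sunday is April 2.
1 November 2017 is a Wednesday, so Saturdays fall on 4, 11, 18, 25; the last is November 25.
October 19, 2017 lies within the daylight-saving period (2 April – 25 November), so Quoris Canton is on daylight time, UTC+06:30.
08:00 local − 6h30m = 01:30 UTC.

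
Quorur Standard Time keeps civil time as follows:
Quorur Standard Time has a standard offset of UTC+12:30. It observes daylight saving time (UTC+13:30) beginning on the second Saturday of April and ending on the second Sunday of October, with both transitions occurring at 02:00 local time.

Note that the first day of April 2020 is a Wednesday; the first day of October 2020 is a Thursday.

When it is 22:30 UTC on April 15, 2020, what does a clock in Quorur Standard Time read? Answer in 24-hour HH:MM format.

1 April 2020 is a Wednesday, so the first Saturday is April 4 and the second is April 11.
1 October 2020 is a Thursday, so the first Sunday is October 4 and the second is October 11.
At the standard offset (UTC+12:30), 22:30 UTC + 12h30m = 11:00 Quorur Standard Time standard time (rolling into the next day, 16 April 2020).
The standard-time date in Quorur Standard Time, April 16, 2020, falls between 11 April and 11 October, so daylight saving is in effect and Quorur Standard Time is at UTC+13:30.
22:30 UTC + 13h30m = 12:00 local (rolling into the next day, 16 April 2020).

12:00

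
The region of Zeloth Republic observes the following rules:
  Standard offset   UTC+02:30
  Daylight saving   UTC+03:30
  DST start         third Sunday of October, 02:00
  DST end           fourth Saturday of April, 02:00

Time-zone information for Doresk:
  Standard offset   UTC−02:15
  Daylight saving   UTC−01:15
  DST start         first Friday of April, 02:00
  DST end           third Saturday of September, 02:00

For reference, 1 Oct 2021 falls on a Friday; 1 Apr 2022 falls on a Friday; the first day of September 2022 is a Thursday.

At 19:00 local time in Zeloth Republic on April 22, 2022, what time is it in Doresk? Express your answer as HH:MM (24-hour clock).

1 October 2021 is a Friday, so the first Sunday is October 3 and the third is October 17.
1 April 2022 is a Friday, so the first Saturday is April 2 and the fourth is April 23.
April 22, 2022 lies within the daylight-saving period (17 October 2021 – 23 April 2022), so Zeloth Republic is on daylight time, UTC+03:30.
19:00 Zeloth Republic − 3h30m = 15:30 UTC.
1 April 2022 is a Friday, so the first Friday is April 1.
1 September 2022 is a Thursday, so the first Saturday is September 3 and the third is September 17.
At the standard offset (UTC−02:15), 15:30 UTC − 2h15m = 13:15 Doresk standard time.
The standard-time date in Doresk, April 22, 2022, falls between 1 April and 17 September, so daylight saving is in effect and Doresk is at UTC−01:15.
15:30 UTC − 1h15m = 14:15 Doresk.

14:15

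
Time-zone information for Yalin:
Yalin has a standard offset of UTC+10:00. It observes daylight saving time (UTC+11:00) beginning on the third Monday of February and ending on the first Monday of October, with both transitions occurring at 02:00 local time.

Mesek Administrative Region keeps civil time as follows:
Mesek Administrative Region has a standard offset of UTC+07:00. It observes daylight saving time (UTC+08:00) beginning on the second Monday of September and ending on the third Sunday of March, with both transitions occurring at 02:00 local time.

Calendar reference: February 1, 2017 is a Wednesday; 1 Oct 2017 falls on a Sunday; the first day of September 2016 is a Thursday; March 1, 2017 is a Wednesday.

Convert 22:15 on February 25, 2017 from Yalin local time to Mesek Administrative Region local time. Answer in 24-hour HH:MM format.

19:15

1 February 2017 is a Wednesday, so the first Monday is February 6 and the third is February 20.
1 October 2017 is a Sunday, so the first Monday is October 2.
February 25, 2017 lies within the daylight-saving period (20 February – 2 October), so Yalin is on daylight time, UTC+11:00.
22:15 Yalin − 11h = 11:15 UTC.
1 September 2016 is a Thursday, so the first Monday is September 5 and the second is September 12.
1 March 2017 is a Wednesday, so the first Sunday is March 5 and the third is March 19.
At the standard offset (UTC+07:00), 11:15 UTC + 7h = 18:15 Mesek Administrative Region standard time.
The standard-time date in Mesek Administrative Region, February 25, 2017, falls between 12 September 2016 and 19 March 2017, so daylight saving is in effect and Mesek Administrative Region is at UTC+08:00.
11:15 UTC + 8h = 19:15 Mesek Administrative Region.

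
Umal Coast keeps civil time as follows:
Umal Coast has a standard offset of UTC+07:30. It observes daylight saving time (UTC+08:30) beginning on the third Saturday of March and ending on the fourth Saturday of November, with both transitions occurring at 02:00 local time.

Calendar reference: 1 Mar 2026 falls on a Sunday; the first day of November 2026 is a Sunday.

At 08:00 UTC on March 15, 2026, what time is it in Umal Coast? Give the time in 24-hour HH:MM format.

15:30

1 March 2026 is a Sunday, so the first Saturday is March 7 and the third is March 21.
1 November 2026 is a Sunday, so the first Saturday is November 7 and the fourth is November 28.
At the standard offset (UTC+07:30), 08:00 UTC + 7h30m = 15:30 Umal Coast standard time.
The standard-time date in Umal Coast, March 15, 2026, is outside the daylight-saving period (21 March – 28 November), so Umal Coast is on standard time, UTC+07:30.
08:00 UTC + 7h30m = 15:30 local.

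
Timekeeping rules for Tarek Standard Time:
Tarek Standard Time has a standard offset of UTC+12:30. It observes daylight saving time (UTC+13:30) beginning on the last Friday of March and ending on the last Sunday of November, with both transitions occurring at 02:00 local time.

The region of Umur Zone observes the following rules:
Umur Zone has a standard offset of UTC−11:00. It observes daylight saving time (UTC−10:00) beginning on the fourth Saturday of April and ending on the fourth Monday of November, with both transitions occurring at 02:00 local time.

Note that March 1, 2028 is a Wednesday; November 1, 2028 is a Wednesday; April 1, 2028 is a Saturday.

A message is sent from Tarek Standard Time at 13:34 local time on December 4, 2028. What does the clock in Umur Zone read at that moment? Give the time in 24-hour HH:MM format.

1 March 2028 is a Wednesday, so Fridays fall on 3, 10, 17, 24, 31; the last is March 31.
1 November 2028 is a Wednesday, so Sundays fall on 5, 12, 19, 26; the last is November 26.
December 4, 2028 does not fall between 31 March and 26 November, so daylight saving is not in effect and Tarek Standard Time is at UTC+12:30.
13:34 Tarek Standard Time − 12h30m = 01:04 UTC.
1 April 2028 is a Saturday, so the first Saturday is April 1 and the fourth is April 22.
1 November 2028 is a Wednesday, so the first Monday is November 6 and the fourth is November 27.
At the standard offset (UTC−11:00), 01:04 UTC − 11h = 14:04 Umur Zone standard time (rolling into the previous day, 3 December 2028).
The standard-time date in Umur Zone, December 3, 2028, is outside the daylight-saving period (22 April – 27 November), so Umur Zone is on standard time, UTC−11:00.
01:04 UTC − 11h = 14:04 Umur Zone (rolling into the previous day, 3 December 2028).

14:04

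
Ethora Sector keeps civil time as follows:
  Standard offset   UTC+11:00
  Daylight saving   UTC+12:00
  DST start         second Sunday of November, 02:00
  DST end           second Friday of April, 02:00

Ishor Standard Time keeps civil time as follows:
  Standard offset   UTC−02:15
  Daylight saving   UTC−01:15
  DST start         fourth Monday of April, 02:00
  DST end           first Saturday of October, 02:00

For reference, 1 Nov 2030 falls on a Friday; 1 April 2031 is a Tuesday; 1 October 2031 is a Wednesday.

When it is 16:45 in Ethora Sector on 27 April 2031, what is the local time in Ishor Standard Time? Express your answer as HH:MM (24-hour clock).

03:30

1 November 2030 is a Friday, so the first Sunday is November 3 and the second is November 10.
1 April 2031 is a Tuesday, so the first Friday is April 4 and the second is April 11.
27 April 2031 is outside the daylight-saving period (10 November 2030 – 11 April 2031), so Ethora Sector is on standard time, UTC+11:00.
16:45 Ethora Sector − 11h = 05:45 UTC.
1 April 2031 is a Tuesday, so the first Monday is April 7 and the fourth is April 28.
1 October 2031 is a Wednesday, so the first Saturday is October 4.
At the standard offset (UTC−02:15), 05:45 UTC − 2h15m = 03:30 Ishor Standard Time standard time.
The standard-time date in Ishor Standard Time, 27 April 2031, does not fall between 28 April and 4 October, so daylight saving is not in effect and Ishor Standard Time is at UTC−02:15.
05:45 UTC − 2h15m = 03:30 Ishor Standard Time.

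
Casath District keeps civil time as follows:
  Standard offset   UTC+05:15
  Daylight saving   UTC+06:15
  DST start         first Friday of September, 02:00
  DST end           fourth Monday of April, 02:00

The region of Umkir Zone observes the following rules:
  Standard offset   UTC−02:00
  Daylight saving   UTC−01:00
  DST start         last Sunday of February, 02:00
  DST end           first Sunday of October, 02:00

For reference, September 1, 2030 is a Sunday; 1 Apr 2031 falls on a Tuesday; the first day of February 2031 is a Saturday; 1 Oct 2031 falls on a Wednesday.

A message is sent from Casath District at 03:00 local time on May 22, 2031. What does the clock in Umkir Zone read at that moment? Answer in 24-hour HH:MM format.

1 September 2030 is a Sunday, so the first Friday is September 6.
1 April 2031 is a Tuesday, so the first Monday is April 7 and the fourth is April 28.
Daylight saving runs 6 September 2030 – 28 April 2031; May 22, 2031 is outside that window, so Casath District is on standard time at UTC+05:15.
03:00 Casath District − 5h15m = 21:45 UTC (rolling into the previous day, 21 May 2031).
1 February 2031 is a Saturday, so Sundays fall on 2, 9, 16, 23; the last is February 23.
1 October 2031 is a Wednesday, so the first Sunday is October 5.
At the standard offset (UTC−02:00), 21:45 UTC − 2h = 19:45 Umkir Zone standard time.
The standard-time date in Umkir Zone, May 21, 2031, lies within the daylight-saving period (23 February – 5 October), so Umkir Zone is on daylight time, UTC−01:00.
21:45 UTC − 1h = 20:45 Umkir Zone.

20:45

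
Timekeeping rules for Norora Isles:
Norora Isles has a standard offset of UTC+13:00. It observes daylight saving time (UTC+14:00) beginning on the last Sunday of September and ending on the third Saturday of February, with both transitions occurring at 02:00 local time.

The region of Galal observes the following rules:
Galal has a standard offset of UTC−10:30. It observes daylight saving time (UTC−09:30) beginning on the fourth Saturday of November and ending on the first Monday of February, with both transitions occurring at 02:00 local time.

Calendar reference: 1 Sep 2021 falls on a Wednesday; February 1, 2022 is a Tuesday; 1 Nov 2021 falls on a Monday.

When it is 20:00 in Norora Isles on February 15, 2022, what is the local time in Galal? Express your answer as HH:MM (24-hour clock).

19:30

1 September 2021 is a Wednesday, so Sundays fall on 5, 12, 19, 26; the last is September 26.
1 February 2022 is a Tuesday, so the first Saturday is February 5 and the third is February 19.
February 15, 2022 lies within the daylight-saving period (26 September 2021 – 19 February 2022), so Norora Isles is on daylight time, UTC+14:00.
20:00 Norora Isles − 14h = 06:00 UTC.
1 November 2021 is a Monday, so the first Saturday is November 6 and the fourth is November 27.
1 February 2022 is a Tuesday, so the first Monday is February 7.
At the standard offset (UTC−10:30), 06:00 UTC − 10h30m = 19:30 Galal standard time (rolling into the previous day, 14 February 2022).
The standard-time date in Galal, February 14, 2022, does not fall between 27 November 2021 and 7 February 2022, so daylight saving is not in effect and Galal is at UTC−10:30.
06:00 UTC − 10h30m = 19:30 Galal (rolling into the previous day, 14 February 2022).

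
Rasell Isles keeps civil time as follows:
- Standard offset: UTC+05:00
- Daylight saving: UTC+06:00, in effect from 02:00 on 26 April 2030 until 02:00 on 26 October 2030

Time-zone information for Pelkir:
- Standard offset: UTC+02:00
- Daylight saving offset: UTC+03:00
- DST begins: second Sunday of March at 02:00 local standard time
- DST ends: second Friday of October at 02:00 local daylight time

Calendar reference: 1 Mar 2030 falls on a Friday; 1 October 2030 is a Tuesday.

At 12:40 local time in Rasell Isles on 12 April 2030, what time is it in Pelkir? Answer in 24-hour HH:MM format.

10:40

12 April 2030 does not fall between 26 April and 26 October, so daylight saving is not in effect and Rasell Isles is at UTC+05:00.
12:40 Rasell Isles − 5h = 07:40 UTC.
1 March 2030 is a Friday, so the first Sunday is March 3 and the second is March 10.
1 October 2030 is a Tuesday, so the first Friday is October 4 and the second is October 11.
At the standard offset (UTC+02:00), 07:40 UTC + 2h = 09:40 Pelkir standard time.
The standard-time date in Pelkir, 12 April 2030, lies within the daylight-saving period (10 March – 11 October), so Pelkir is on daylight time, UTC+03:00.
07:40 UTC + 3h = 10:40 Pelkir.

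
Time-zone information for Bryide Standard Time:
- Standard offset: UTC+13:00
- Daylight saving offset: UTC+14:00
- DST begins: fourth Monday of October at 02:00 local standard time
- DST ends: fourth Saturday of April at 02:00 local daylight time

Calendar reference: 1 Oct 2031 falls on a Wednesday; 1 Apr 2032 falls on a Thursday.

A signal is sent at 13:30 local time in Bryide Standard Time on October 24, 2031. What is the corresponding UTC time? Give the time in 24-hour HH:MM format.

00:30

1 October 2031 is a Wednesday, so the first Monday is October 6 and the fourth is October 27.
1 April 2032 is a Thursday, so the first Saturday is April 3 and the fourth is April 24.
Daylight saving runs 27 October 2031 – 24 April 2032; October 24, 2031 is outside that window, so Bryide Standard Time is on standard time at UTC+13:00.
13:30 local − 13h = 00:30 UTC.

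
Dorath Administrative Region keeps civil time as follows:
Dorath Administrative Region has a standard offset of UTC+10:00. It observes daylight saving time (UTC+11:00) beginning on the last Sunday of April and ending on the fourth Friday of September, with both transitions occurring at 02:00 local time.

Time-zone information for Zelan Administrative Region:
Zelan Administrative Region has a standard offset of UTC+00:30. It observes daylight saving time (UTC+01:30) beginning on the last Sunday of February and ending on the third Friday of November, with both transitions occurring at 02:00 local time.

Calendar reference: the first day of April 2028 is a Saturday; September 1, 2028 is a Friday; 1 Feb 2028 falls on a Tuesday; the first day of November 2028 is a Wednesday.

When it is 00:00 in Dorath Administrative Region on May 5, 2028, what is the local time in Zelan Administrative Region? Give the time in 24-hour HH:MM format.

14:30

1 April 2028 is a Saturday, so Sundays fall on 2, 9, 16, 23, 30; the last is April 30.
1 September 2028 is a Friday, so the first Friday is September 1 and the fourth is September 22.
May 5, 2028 falls between 30 April and 22 September, so daylight saving is in effect and Dorath Administrative Region is at UTC+11:00.
00:00 Dorath Administrative Region − 11h = 13:00 UTC (rolling into the previous day, 4 May 2028).
1 February 2028 is a Tuesday, so Sundays fall on 6, 13, 20, 27; the last is February 27.
1 November 2028 is a Wednesday, so the first Friday is November 3 and the third is November 17.
At the standard offset (UTC+00:30), 13:00 UTC + 0h30m = 13:30 Zelan Administrative Region standard time.
The standard-time date in Zelan Administrative Region, May 4, 2028, falls between 27 February and 17 November, so daylight saving is in effect and Zelan Administrative Region is at UTC+01:30.
13:00 UTC + 1h30m = 14:30 Zelan Administrative Region.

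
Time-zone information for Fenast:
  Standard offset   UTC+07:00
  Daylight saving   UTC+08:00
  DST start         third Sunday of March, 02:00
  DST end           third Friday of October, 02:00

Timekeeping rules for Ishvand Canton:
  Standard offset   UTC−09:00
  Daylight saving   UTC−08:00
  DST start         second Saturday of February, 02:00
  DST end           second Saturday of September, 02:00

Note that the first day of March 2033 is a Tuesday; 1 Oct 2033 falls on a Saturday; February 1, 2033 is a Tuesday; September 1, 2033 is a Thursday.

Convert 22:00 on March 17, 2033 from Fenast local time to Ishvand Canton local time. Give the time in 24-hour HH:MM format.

1 March 2033 is a Tuesday, so the first Sunday is March 6 and the third is March 20.
1 October 2033 is a Saturday, so the first Friday is October 7 and the third is October 21.
March 17, 2033 is outside the daylight-saving period (20 March – 21 October), so Fenast is on standard time, UTC+07:00.
22:00 Fenast − 7h = 15:00 UTC.
1 February 2033 is a Tuesday, so the first Saturday is February 5 and the second is February 12.
1 September 2033 is a Thursday, so the first Saturday is September 3 and the second is September 10.
At the standard offset (UTC−09:00), 15:00 UTC − 9h = 06:00 Ishvand Canton standard time.
Daylight saving runs 12 February – 10 September; the standard-time date in Ishvand Canton, March 17, 2033, is inside that window, so Ishvand Canton is at UTC−08:00.
15:00 UTC − 8h = 07:00 Ishvand Canton.

07:00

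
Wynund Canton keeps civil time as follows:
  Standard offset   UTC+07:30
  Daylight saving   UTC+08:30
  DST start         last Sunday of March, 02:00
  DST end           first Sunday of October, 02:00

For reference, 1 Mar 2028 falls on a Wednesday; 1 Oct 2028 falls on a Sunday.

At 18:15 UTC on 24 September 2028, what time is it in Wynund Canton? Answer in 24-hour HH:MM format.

1 March 2028 is a Wednesday, so Sundays fall on 5, 12, 19, 26; the last is March 26.
1 October 2028 is a Sunday, so the first Sunday is October 1.
At the standard offset (UTC+07:30), 18:15 UTC + 7h30m = 01:45 Wynund Canton standard time (rolling into the next day, 25 September 2028).
The standard-time date in Wynund Canton, 25 September 2028, falls between 26 March and 1 October, so daylight saving is in effect and Wynund Canton is at UTC+08:30.
18:15 UTC + 8h30m = 02:45 local (rolling into the next day, 25 September 2028).

02:45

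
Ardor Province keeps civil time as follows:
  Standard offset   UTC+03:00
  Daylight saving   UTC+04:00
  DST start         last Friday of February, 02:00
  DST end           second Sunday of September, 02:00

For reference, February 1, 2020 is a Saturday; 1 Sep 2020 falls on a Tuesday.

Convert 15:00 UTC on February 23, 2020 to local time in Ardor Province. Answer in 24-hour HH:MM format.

1 February 2020 is a Saturday, so Fridays fall on 7, 14, 21, 28; the last is February 28.
1 September 2020 is a Tuesday, so the first Sunday is September 6 and the second is September 13.
At the standard offset (UTC+03:00), 15:00 UTC + 3h = 18:00 Ardor Province standard time.
Daylight saving runs 28 February – 13 September; the standard-time date in Ardor Province, February 23, 2020, is outside that window, so Ardor Province is on standard time at UTC+03:00.
15:00 UTC + 3h = 18:00 local.

18:00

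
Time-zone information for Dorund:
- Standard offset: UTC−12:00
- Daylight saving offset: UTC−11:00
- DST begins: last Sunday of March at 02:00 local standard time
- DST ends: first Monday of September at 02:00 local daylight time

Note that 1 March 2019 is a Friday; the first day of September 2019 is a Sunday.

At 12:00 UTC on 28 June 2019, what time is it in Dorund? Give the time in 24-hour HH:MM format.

01:00

1 March 2019 is a Friday, so Sundays fall on 3, 10, 17, 24, 31; the last is March 31.
1 September 2019 is a Sunday, so the first Monday is September 2.
At the standard offset (UTC−12:00), 12:00 UTC − 12h = 00:00 Dorund standard time.
Daylight saving runs 31 March – 2 September; the standard-time date in Dorund, 28 June 2019, is inside that window, so Dorund is at UTC−11:00.
12:00 UTC − 11h = 01:00 local.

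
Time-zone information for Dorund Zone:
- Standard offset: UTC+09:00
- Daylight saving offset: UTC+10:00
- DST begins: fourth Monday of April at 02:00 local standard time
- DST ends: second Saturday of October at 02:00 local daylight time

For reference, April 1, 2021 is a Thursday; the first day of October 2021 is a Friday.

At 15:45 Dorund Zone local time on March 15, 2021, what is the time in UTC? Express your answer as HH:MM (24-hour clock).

1 April 2021 is a Thursday, so the first Monday is April 5 and the fourth is April 26.
1 October 2021 is a Friday, so the first Saturday is October 2 and the second is October 9.
March 15, 2021 is outside the daylight-saving period (26 April – 9 October), so Dorund Zone is on standard time, UTC+09:00.
15:45 local − 9h = 06:45 UTC.

06:45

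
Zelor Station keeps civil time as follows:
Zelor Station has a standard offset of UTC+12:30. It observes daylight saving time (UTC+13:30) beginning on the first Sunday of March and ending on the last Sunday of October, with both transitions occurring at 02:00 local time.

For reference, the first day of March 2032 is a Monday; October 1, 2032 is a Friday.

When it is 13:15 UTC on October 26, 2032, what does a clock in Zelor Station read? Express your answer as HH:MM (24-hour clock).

02:45

1 March 2032 is a Monday, so the first Sunday is March 7.
1 October 2032 is a Friday, so Sundays fall on 3, 10, 17, 24, 31; the last is October 31.
At the standard offset (UTC+12:30), 13:15 UTC + 12h30m = 01:45 Zelor Station standard time (rolling into the next day, 27 October 2032).
The standard-time date in Zelor Station, October 27, 2032, lies within the daylight-saving period (7 March – 31 October), so Zelor Station is on daylight time, UTC+13:30.
13:15 UTC + 13h30m = 02:45 local (rolling into the next day, 27 October 2032).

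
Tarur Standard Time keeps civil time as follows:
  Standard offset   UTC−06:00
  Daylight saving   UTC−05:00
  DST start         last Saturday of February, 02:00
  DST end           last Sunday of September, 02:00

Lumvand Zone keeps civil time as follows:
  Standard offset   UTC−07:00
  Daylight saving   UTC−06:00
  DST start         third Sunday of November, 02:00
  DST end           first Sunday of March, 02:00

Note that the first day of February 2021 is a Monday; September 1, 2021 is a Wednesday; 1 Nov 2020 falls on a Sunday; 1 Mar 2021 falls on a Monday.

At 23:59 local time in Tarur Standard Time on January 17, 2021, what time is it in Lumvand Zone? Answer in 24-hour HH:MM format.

1 February 2021 is a Monday, so Saturdays fall on 6, 13, 20, 27; the last is February 27.
1 September 2021 is a Wednesday, so Sundays fall on 5, 12, 19, 26; the last is September 26.
Daylight saving runs 27 February – 26 September; January 17, 2021 is outside that window, so Tarur Standard Time is on standard time at UTC−06:00.
23:59 Tarur Standard Time + 6h = 05:59 UTC (rolling into the next day, 18 January 2021).
1 November 2020 is a Sunday, so the first Sunday is November 1 and the third is November 15.
1 March 2021 is a Monday, so the first Sunday is March 7.
At the standard offset (UTC−07:00), 05:59 UTC − 7h = 22:59 Lumvand Zone standard time (rolling into the previous day, 17 January 2021).
The standard-time date in Lumvand Zone, January 17, 2021, falls between 15 November 2020 and 7 March 2021, so daylight saving is in effect and Lumvand Zone is at UTC−06:00.
05:59 UTC − 6h = 23:59 Lumvand Zone (rolling into the previous day, 17 January 2021).

23:59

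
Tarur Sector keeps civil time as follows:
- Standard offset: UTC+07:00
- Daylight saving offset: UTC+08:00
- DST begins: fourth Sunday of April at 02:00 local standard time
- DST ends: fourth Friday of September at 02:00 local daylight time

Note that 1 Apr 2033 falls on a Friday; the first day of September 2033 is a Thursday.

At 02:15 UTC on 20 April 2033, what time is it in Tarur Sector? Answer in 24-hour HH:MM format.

1 April 2033 is a Friday, so the first Sunday is April 3 and the fourth is April 24.
1 September 2033 is a Thursday, so the first Friday is September 2 and the fourth is September 23.
At the standard offset (UTC+07:00), 02:15 UTC + 7h = 09:15 Tarur Sector standard time.
Daylight saving runs 24 April – 23 September; the standard-time date in Tarur Sector, 20 April 2033, is outside that window, so Tarur Sector is on standard time at UTC+07:00.
02:15 UTC + 7h = 09:15 local.

09:15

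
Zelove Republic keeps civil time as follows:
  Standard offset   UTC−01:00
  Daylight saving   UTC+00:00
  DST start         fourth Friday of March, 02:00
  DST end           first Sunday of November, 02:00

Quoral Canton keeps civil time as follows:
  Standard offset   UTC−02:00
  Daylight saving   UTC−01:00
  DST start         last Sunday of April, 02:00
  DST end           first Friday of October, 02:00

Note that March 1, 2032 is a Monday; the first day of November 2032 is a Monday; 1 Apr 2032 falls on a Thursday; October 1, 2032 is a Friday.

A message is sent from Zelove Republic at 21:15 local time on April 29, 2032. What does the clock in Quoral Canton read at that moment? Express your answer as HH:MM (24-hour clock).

20:15

1 March 2032 is a Monday, so the first Friday is March 5 and the fourth is March 26.
1 November 2032 is a Monday, so the first Sunday is November 7.
April 29, 2032 lies within the daylight-saving period (26 March – 7 November), so Zelove Republic is on daylight time, UTC+00:00.
21:15 Zelove Republic − 0h = 21:15 UTC.
1 April 2032 is a Thursday, so Sundays fall on 4, 11, 18, 25; the last is April 25.
1 October 2032 is a Friday, so the first Friday is October 1.
At the standard offset (UTC−02:00), 21:15 UTC − 2h = 19:15 Quoral Canton standard time.
The standard-time date in Quoral Canton, April 29, 2032, lies within the daylight-saving period (25 April – 1 October), so Quoral Canton is on daylight time, UTC−01:00.
21:15 UTC − 1h = 20:15 Quoral Canton.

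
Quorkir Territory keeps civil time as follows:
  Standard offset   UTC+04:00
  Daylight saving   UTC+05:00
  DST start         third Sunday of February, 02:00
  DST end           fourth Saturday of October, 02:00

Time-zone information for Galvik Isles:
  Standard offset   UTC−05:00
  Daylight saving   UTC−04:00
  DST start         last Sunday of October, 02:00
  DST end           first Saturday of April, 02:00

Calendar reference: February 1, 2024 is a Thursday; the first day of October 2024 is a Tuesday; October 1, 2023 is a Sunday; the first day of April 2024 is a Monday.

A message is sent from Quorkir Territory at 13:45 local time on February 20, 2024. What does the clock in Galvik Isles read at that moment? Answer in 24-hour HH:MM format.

04:45

1 February 2024 is a Thursday, so the first Sunday is February 4 and the third is February 18.
1 October 2024 is a Tuesday, so the first Saturday is October 5 and the fourth is October 26.
Daylight saving runs 18 February – 26 October; February 20, 2024 is inside that window, so Quorkir Territory is at UTC+05:00.
13:45 Quorkir Territory − 5h = 08:45 UTC.
1 October 2023 is a Sunday, so Sundays fall on 1, 8, 15, 22, 29; the last is October 29.
1 April 2024 is a Monday, so the first Saturday is April 6.
At the standard offset (UTC−05:00), 08:45 UTC − 5h = 03:45 Galvik Isles standard time.
Daylight saving runs 29 October 2023 – 6 April 2024; the standard-time date in Galvik Isles, February 20, 2024, is inside that window, so Galvik Isles is at UTC−04:00.
08:45 UTC − 4h = 04:45 Galvik Isles.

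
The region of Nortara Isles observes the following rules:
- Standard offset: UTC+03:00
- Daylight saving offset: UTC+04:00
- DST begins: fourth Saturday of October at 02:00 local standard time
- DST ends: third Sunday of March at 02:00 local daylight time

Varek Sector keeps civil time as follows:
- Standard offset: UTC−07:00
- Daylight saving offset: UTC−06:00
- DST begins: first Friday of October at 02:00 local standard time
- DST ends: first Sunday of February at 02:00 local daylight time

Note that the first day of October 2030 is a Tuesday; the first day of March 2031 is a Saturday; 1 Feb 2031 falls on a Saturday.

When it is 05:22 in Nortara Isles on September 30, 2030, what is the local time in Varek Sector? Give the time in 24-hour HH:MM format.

1 October 2030 is a Tuesday, so the first Saturday is October 5 and the fourth is October 26.
1 March 2031 is a Saturday, so the first Sunday is March 2 and the third is March 16.
September 30, 2030 is outside the daylight-saving period (26 October 2030 – 16 March 2031), so Nortara Isles is on standard time, UTC+03:00.
05:22 Nortara Isles − 3h = 02:22 UTC.
1 October 2030 is a Tuesday, so the first Friday is October 4.
1 February 2031 is a Saturday, so the first Sunday is February 2.
At the standard offset (UTC−07:00), 02:22 UTC − 7h = 19:22 Varek Sector standard time (rolling into the previous day, 29 September 2030).
The standard-time date in Varek Sector, September 29, 2030, does not fall between 4 October 2030 and 2 February 2031, so daylight saving is not in effect and Varek Sector is at UTC−07:00.
02:22 UTC − 7h = 19:22 Varek Sector (rolling into the previous day, 29 September 2030).

19:22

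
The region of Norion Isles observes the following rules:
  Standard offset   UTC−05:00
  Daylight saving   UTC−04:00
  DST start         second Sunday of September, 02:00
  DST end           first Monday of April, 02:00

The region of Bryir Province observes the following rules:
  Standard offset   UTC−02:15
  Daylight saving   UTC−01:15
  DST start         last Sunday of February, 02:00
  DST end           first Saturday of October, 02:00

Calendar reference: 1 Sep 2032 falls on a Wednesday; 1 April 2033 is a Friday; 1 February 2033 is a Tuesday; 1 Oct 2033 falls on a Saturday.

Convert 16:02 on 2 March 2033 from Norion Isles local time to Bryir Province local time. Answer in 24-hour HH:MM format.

18:47

1 September 2032 is a Wednesday, so the first Sunday is September 5 and the second is September 12.
1 April 2033 is a Friday, so the first Monday is April 4.
2 March 2033 falls between 12 September 2032 and 4 April 2033, so daylight saving is in effect and Norion Isles is at UTC−04:00.
16:02 Norion Isles + 4h = 20:02 UTC.
1 February 2033 is a Tuesday, so Sundays fall on 6, 13, 20, 27; the last is February 27.
1 October 2033 is a Saturday, so the first Saturday is October 1.
At the standard offset (UTC−02:15), 20:02 UTC − 2h15m = 17:47 Bryir Province standard time.
The standard-time date in Bryir Province, 2 March 2033, falls between 27 February and 1 October, so daylight saving is in effect and Bryir Province is at UTC−01:15.
20:02 UTC − 1h15m = 18:47 Bryir Province.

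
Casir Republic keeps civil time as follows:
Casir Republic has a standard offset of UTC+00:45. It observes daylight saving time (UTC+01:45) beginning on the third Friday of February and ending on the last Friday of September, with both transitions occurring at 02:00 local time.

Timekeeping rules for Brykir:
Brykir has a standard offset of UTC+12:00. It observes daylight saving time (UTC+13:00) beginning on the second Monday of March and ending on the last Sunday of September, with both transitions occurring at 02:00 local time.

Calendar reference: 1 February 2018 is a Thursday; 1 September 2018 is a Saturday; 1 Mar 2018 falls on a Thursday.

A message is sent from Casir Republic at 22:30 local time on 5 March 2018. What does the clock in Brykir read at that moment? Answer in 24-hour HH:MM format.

08:45

1 February 2018 is a Thursday, so the first Friday is February 2 and the third is February 16.
1 September 2018 is a Saturday, so Fridays fall on 7, 14, 21, 28; the last is September 28.
Daylight saving runs 16 February – 28 September; 5 March 2018 is inside that window, so Casir Republic is at UTC+01:45.
22:30 Casir Republic − 1h45m = 20:45 UTC.
1 March 2018 is a Thursday, so the first Monday is March 5 and the second is March 12.
1 September 2018 is a Saturday, so Sundays fall on 2, 9, 16, 23, 30; the last is September 30.
At the standard offset (UTC+12:00), 20:45 UTC + 12h = 08:45 Brykir standard time (rolling into the next day, 6 March 2018).
The standard-time date in Brykir, 6 March 2018, does not fall between 12 March and 30 September, so daylight saving is not in effect and Brykir is at UTC+12:00.
20:45 UTC + 12h = 08:45 Brykir (rolling into the next day, 6 March 2018).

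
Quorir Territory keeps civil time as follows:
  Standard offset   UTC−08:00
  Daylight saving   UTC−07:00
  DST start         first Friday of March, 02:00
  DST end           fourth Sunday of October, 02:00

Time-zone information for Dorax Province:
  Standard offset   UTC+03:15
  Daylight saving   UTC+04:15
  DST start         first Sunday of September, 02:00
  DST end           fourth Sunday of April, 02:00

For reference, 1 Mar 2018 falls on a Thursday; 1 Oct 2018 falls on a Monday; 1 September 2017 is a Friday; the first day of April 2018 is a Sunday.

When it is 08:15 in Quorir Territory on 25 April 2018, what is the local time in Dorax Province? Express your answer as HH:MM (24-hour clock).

1 March 2018 is a Thursday, so the first Friday is March 2.
1 October 2018 is a Monday, so the first Sunday is October 7 and the fourth is October 28.
25 April 2018 falls between 2 March and 28 October, so daylight saving is in effect and Quorir Territory is at UTC−07:00.
08:15 Quorir Territory + 7h = 15:15 UTC.
1 September 2017 is a Friday, so the first Sunday is September 3.
1 April 2018 is a Sunday, so the first Sunday is April 1 and the fourth is April 22.
At the standard offset (UTC+03:15), 15:15 UTC + 3h15m = 18:30 Dorax Province standard time.
The standard-time date in Dorax Province, 25 April 2018, does not fall between 3 September 2017 and 22 April 2018, so daylight saving is not in effect and Dorax Province is at UTC+03:15.
15:15 UTC + 3h15m = 18:30 Dorax Province.

18:30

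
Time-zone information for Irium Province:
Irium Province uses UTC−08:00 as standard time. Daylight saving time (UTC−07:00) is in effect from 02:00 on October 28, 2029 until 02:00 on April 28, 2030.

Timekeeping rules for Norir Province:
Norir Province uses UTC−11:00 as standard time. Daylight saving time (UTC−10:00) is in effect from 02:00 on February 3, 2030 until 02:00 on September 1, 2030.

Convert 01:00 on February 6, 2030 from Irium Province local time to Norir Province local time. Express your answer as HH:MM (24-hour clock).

February 6, 2030 falls between 28 October 2029 and 28 April 2030, so daylight saving is in effect and Irium Province is at UTC−07:00.
01:00 Irium Province + 7h = 08:00 UTC.
At the standard offset (UTC−11:00), 08:00 UTC − 11h = 21:00 Norir Province standard time (rolling into the previous day, 5 February 2030).
Daylight saving runs 3 February – 1 September; the standard-time date in Norir Province, February 5, 2030, is inside that window, so Norir Province is at UTC−10:00.
08:00 UTC − 10h = 22:00 Norir Province (rolling into the previous day, 5 February 2030).

22:00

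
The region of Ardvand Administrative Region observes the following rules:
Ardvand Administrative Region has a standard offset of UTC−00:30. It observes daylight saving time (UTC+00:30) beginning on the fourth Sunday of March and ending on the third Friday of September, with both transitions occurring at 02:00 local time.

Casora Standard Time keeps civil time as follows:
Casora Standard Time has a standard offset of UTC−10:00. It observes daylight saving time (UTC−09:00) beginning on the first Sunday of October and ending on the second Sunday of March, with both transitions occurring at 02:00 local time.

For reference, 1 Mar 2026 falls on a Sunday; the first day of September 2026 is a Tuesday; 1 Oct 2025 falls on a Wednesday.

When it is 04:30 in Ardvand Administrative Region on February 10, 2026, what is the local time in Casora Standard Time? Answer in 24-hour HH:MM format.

1 March 2026 is a Sunday, so the first Sunday is March 1 and the fourth is March 22.
1 September 2026 is a Tuesday, so the first Friday is September 4 and the third is September 18.
February 10, 2026 is outside the daylight-saving period (22 March – 18 September), so Ardvand Administrative Region is on standard time, UTC−00:30.
04:30 Ardvand Administrative Region + 0h30m = 05:00 UTC.
1 October 2025 is a Wednesday, so the first Sunday is October 5.
1 March 2026 is a Sunday, so the first Sunday is March 1 and the second is March 8.
At the standard offset (UTC−10:00), 05:00 UTC − 10h = 19:00 Casora Standard Time standard time (rolling into the previous day, 9 February 2026).
The standard-time date in Casora Standard Time, February 9, 2026, lies within the daylight-saving period (5 October 2025 – 8 March 2026), so Casora Standard Time is on daylight time, UTC−09:00.
05:00 UTC − 9h = 20:00 Casora Standard Time (rolling into the previous day, 9 February 2026).

20:00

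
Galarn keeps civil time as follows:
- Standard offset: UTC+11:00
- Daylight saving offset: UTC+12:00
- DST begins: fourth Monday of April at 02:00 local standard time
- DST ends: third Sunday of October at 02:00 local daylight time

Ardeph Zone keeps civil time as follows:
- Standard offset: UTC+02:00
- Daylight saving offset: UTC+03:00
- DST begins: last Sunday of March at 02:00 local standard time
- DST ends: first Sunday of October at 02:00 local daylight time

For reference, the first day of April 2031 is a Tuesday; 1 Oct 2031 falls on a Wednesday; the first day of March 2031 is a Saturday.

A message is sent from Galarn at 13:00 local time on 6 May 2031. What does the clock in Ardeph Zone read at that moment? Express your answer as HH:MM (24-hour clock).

1 April 2031 is a Tuesday, so the first Monday is April 7 and the fourth is April 28.
1 October 2031 is a Wednesday, so the first Sunday is October 5 and the third is October 19.
Daylight saving runs 28 April – 19 October; 6 May 2031 is inside that window, so Galarn is at UTC+12:00.
13:00 Galarn − 12h = 01:00 UTC.
1 March 2031 is a Saturday, so Sundays fall on 2, 9, 16, 23, 30; the last is March 30.
1 October 2031 is a Wednesday, so the first Sunday is October 5.
At the standard offset (UTC+02:00), 01:00 UTC + 2h = 03:00 Ardeph Zone standard time.
The standard-time date in Ardeph Zone, 6 May 2031, falls between 30 March and 5 October, so daylight saving is in effect and Ardeph Zone is at UTC+03:00.
01:00 UTC + 3h = 04:00 Ardeph Zone.

04:00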